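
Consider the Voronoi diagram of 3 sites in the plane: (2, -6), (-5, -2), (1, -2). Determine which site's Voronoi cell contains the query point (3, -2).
Nearest site = (1, -2)

The Voronoi cell of site s contains exactly those query points closer to s than to any other site. Compute squared distances from q = (3, -2) to each site:
  (1 − 3)² + (-2 − -2)² = 4
  (2 − 3)² + (-6 − -2)² = 17
  (-5 − 3)² + (-2 − -2)² = 64
Minimum is attained by (1, -2), so q lies in its Voronoi cell.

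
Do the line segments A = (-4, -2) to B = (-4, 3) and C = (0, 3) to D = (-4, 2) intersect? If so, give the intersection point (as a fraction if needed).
Yes; intersection at (-4, 2) (t = 4/5 on AB, s = 1 on CD)

Parametrize AB as A + t(B − A) = (-4 + 0 t, -2 + 5 t) and CD as C + s(D − C) = (0 + -4 s, 3 + -1 s). Solve the linear system for (t, s). Determinant = -20 ≠ 0, so a unique intersection of the containing lines exists. Solution: t = 4/5, s = 1 — both in [0, 1], so the segments cross. Intersection point: (-4, 2).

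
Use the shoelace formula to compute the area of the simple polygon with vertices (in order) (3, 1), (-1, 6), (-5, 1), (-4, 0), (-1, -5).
Area = 43

Shoelace formula: Area = (1/2) |Σ_i (x_i · y_{i+1} − x_{i+1} · y_i)| (indices mod n). Compute each cross term:
  (3)(6) − (-1)(1) = 19
  (-1)(1) − (-5)(6) = 29
  (-5)(0) − (-4)(1) = 4
  (-4)(-5) − (-1)(0) = 20
  (-1)(1) − (3)(-5) = 14
Sum = 86, so (signed) Area = 86/2 = 43, |Area| = 43.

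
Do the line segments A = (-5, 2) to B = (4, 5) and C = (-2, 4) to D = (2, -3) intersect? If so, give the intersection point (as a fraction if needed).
Yes; intersection at (-38/25, 79/25) (t = 29/75 on AB, s = 3/25 on CD)

Parametrize AB as A + t(B − A) = (-5 + 9 t, 2 + 3 t) and CD as C + s(D − C) = (-2 + 4 s, 4 + -7 s). Solve the linear system for (t, s). Determinant = 75 ≠ 0, so a unique intersection of the containing lines exists. Solution: t = 29/75, s = 3/25 — both in [0, 1], so the segments cross. Intersection point: (-38/25, 79/25).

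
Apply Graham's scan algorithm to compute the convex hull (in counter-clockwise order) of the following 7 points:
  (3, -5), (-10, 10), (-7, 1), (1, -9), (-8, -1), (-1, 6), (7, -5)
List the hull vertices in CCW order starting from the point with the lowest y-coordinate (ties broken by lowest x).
Hull (CCW) = [(1, -9), (7, -5), (-1, 6), (-10, 10), (-8, -1)]

Graham scan procedure:
  1. Find the pivot p₀ = point with lowest y (tie → lowest x): (1, -9).
  2. Sort the remaining points by polar angle around p₀.
  3. Walk through sorted points, maintaining a stack; pop the top while the last three entries make a non-left turn (cross product ≤ 0).
  4. Final stack is the convex hull in CCW order: (1, -9), (7, -5), (-1, 6), (-10, 10), (-8, -1).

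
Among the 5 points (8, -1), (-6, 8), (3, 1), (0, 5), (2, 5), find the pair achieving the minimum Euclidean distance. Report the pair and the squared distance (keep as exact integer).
Pair = ((0, 5), (2, 5)); squared distance = 4

Compute all C(5, 2) = 10 pairwise squared distances (x_i − x_j)² + (y_i − y_j)². The minimum is 4, attained by the pair ((0, 5), (2, 5)).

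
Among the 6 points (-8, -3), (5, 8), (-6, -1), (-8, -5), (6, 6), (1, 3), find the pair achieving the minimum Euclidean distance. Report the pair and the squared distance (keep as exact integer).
Pair = ((-8, -3), (-8, -5)); squared distance = 4

Compute all C(6, 2) = 15 pairwise squared distances (x_i − x_j)² + (y_i − y_j)². The minimum is 4, attained by the pair ((-8, -3), (-8, -5)).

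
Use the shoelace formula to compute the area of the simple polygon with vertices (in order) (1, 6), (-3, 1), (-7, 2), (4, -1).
Area = 22

Shoelace formula: Area = (1/2) |Σ_i (x_i · y_{i+1} − x_{i+1} · y_i)| (indices mod n). Compute each cross term:
  (1)(1) − (-3)(6) = 19
  (-3)(2) − (-7)(1) = 1
  (-7)(-1) − (4)(2) = -1
  (4)(6) − (1)(-1) = 25
Sum = 44, so (signed) Area = 44/2 = 22, |Area| = 22.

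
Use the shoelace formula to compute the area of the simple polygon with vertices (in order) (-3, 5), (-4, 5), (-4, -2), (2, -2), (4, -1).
Area = 34

Shoelace formula: Area = (1/2) |Σ_i (x_i · y_{i+1} − x_{i+1} · y_i)| (indices mod n). Compute each cross term:
  (-3)(5) − (-4)(5) = 5
  (-4)(-2) − (-4)(5) = 28
  (-4)(-2) − (2)(-2) = 12
  (2)(-1) − (4)(-2) = 6
  (4)(5) − (-3)(-1) = 17
Sum = 68, so (signed) Area = 68/2 = 34, |Area| = 34.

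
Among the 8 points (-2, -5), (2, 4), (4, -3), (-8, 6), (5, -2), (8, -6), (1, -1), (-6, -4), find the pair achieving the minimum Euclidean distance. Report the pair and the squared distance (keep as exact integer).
Pair = ((4, -3), (5, -2)); squared distance = 2

Compute all C(8, 2) = 28 pairwise squared distances (x_i − x_j)² + (y_i − y_j)². The minimum is 2, attained by the pair ((4, -3), (5, -2)).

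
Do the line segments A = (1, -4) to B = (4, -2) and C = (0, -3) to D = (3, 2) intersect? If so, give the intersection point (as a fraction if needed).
No (intersection of containing lines falls outside at least one segment)

Parametrize and solve: t = -8/9, s = -5/9. At least one of these is outside [0, 1], so the segments do not intersect.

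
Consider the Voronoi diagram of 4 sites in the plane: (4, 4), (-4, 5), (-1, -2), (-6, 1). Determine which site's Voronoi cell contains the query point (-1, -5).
Nearest site = (-1, -2)

The Voronoi cell of site s contains exactly those query points closer to s than to any other site. Compute squared distances from q = (-1, -5) to each site:
  (-1 − -1)² + (-2 − -5)² = 9
  (-6 − -1)² + (1 − -5)² = 61
  (4 − -1)² + (4 − -5)² = 106
  (-4 − -1)² + (5 − -5)² = 109
Minimum is attained by (-1, -2), so q lies in its Voronoi cell.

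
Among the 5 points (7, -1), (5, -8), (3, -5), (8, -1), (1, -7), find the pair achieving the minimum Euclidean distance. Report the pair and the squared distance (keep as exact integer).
Pair = ((7, -1), (8, -1)); squared distance = 1

Compute all C(5, 2) = 10 pairwise squared distances (x_i − x_j)² + (y_i − y_j)². The minimum is 1, attained by the pair ((7, -1), (8, -1)).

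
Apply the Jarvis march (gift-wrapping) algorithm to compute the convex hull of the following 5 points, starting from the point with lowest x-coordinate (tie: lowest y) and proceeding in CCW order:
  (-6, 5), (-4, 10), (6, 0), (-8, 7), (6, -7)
Hull (CCW) = [(-8, 7), (6, -7), (6, 0), (-4, 10)]

Jarvis march: at each step, from the current hull vertex p, select the next vertex q as the point such that every other point lies strictly to the left of (or on) the directed line p → q. (Equivalently: for every other point r, the cross product (q − p) × (r − p) ≥ 0.)
Starting point (lowest x, tie lowest y): (-8, 7). Wrap until returning to start. Resulting hull: (-8, 7), (6, -7), (6, 0), (-4, 10).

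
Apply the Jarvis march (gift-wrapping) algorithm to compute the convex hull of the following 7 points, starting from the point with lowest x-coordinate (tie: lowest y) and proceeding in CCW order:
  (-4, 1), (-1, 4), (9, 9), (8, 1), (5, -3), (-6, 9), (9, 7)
Hull (CCW) = [(-6, 9), (-4, 1), (5, -3), (8, 1), (9, 7), (9, 9)]

Jarvis march: at each step, from the current hull vertex p, select the next vertex q as the point such that every other point lies strictly to the left of (or on) the directed line p → q. (Equivalently: for every other point r, the cross product (q − p) × (r − p) ≥ 0.)
Starting point (lowest x, tie lowest y): (-6, 9). Wrap until returning to start. Resulting hull: (-6, 9), (-4, 1), (5, -3), (8, 1), (9, 7), (9, 9).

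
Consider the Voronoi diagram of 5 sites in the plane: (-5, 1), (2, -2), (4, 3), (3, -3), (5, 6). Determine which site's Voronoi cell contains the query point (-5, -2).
Nearest site = (-5, 1)

The Voronoi cell of site s contains exactly those query points closer to s than to any other site. Compute squared distances from q = (-5, -2) to each site:
  (-5 − -5)² + (1 − -2)² = 9
  (2 − -5)² + (-2 − -2)² = 49
  (3 − -5)² + (-3 − -2)² = 65
  (4 − -5)² + (3 − -2)² = 106
  (5 − -5)² + (6 − -2)² = 164
Minimum is attained by (-5, 1), so q lies in its Voronoi cell.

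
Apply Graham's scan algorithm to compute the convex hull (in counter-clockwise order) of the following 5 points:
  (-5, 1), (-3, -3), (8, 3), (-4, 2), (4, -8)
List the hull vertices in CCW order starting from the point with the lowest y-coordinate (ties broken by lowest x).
Hull (CCW) = [(4, -8), (8, 3), (-4, 2), (-5, 1), (-3, -3)]

Graham scan procedure:
  1. Find the pivot p₀ = point with lowest y (tie → lowest x): (4, -8).
  2. Sort the remaining points by polar angle around p₀.
  3. Walk through sorted points, maintaining a stack; pop the top while the last three entries make a non-left turn (cross product ≤ 0).
  4. Final stack is the convex hull in CCW order: (4, -8), (8, 3), (-4, 2), (-5, 1), (-3, -3).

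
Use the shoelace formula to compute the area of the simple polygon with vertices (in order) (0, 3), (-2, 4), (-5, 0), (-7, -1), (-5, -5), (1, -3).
Area = 42

Shoelace formula: Area = (1/2) |Σ_i (x_i · y_{i+1} − x_{i+1} · y_i)| (indices mod n). Compute each cross term:
  (0)(4) − (-2)(3) = 6
  (-2)(0) − (-5)(4) = 20
  (-5)(-1) − (-7)(0) = 5
  (-7)(-5) − (-5)(-1) = 30
  (-5)(-3) − (1)(-5) = 20
  (1)(3) − (0)(-3) = 3
Sum = 84, so (signed) Area = 84/2 = 42, |Area| = 42.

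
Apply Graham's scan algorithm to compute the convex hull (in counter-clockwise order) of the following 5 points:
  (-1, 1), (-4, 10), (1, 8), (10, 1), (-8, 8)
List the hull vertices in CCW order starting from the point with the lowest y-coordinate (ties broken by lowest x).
Hull (CCW) = [(-1, 1), (10, 1), (1, 8), (-4, 10), (-8, 8)]

Graham scan procedure:
  1. Find the pivot p₀ = point with lowest y (tie → lowest x): (-1, 1).
  2. Sort the remaining points by polar angle around p₀.
  3. Walk through sorted points, maintaining a stack; pop the top while the last three entries make a non-left turn (cross product ≤ 0).
  4. Final stack is the convex hull in CCW order: (-1, 1), (10, 1), (1, 8), (-4, 10), (-8, 8).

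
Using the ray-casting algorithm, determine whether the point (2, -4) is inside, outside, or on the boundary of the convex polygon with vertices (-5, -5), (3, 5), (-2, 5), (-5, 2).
The point (2, -4) lies strictly outside the polygon

Cast a horizontal ray to the right from the query point and count how many polygon edges it crosses (each edge strictly once or zero times, handled with the usual half-open convention). 
Parity of crossings → even ⇒ outside.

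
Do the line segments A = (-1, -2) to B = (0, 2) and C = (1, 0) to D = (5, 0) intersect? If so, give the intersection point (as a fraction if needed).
No (intersection of containing lines falls outside at least one segment)

Parametrize and solve: t = 1/2, s = -3/8. At least one of these is outside [0, 1], so the segments do not intersect.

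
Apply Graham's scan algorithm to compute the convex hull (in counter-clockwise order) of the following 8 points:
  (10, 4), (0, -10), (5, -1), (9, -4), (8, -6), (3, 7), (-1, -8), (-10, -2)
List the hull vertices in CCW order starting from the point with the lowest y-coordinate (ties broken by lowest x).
Hull (CCW) = [(0, -10), (8, -6), (9, -4), (10, 4), (3, 7), (-10, -2)]

Graham scan procedure:
  1. Find the pivot p₀ = point with lowest y (tie → lowest x): (0, -10).
  2. Sort the remaining points by polar angle around p₀.
  3. Walk through sorted points, maintaining a stack; pop the top while the last three entries make a non-left turn (cross product ≤ 0).
  4. Final stack is the convex hull in CCW order: (0, -10), (8, -6), (9, -4), (10, 4), (3, 7), (-10, -2).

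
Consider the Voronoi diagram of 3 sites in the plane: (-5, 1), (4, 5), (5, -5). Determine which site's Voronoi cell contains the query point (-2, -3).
Nearest site = (-5, 1)

The Voronoi cell of site s contains exactly those query points closer to s than to any other site. Compute squared distances from q = (-2, -3) to each site:
  (-5 − -2)² + (1 − -3)² = 25
  (5 − -2)² + (-5 − -3)² = 53
  (4 − -2)² + (5 − -3)² = 100
Minimum is attained by (-5, 1), so q lies in its Voronoi cell.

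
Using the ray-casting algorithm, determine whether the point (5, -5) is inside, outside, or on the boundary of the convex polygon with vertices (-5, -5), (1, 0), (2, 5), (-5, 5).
The point (5, -5) lies strictly outside the polygon

Cast a horizontal ray to the right from the query point and count how many polygon edges it crosses (each edge strictly once or zero times, handled with the usual half-open convention). 
Parity of crossings → even ⇒ outside.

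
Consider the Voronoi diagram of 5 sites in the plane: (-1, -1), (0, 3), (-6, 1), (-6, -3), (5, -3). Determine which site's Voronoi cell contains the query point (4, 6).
Nearest site = (0, 3)

The Voronoi cell of site s contains exactly those query points closer to s than to any other site. Compute squared distances from q = (4, 6) to each site:
  (0 − 4)² + (3 − 6)² = 25
  (-1 − 4)² + (-1 − 6)² = 74
  (5 − 4)² + (-3 − 6)² = 82
  (-6 − 4)² + (1 − 6)² = 125
  (-6 − 4)² + (-3 − 6)² = 181
Minimum is attained by (0, 3), so q lies in its Voronoi cell.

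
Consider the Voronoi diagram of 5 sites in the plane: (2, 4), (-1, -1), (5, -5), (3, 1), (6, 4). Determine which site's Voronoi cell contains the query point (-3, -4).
Nearest site = (-1, -1)

The Voronoi cell of site s contains exactly those query points closer to s than to any other site. Compute squared distances from q = (-3, -4) to each site:
  (-1 − -3)² + (-1 − -4)² = 13
  (3 − -3)² + (1 − -4)² = 61
  (5 − -3)² + (-5 − -4)² = 65
  (2 − -3)² + (4 − -4)² = 89
  (6 − -3)² + (4 − -4)² = 145
Minimum is attained by (-1, -1), so q lies in its Voronoi cell.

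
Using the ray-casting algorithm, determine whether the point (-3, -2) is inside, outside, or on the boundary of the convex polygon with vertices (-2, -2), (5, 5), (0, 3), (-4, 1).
The point (-3, -2) lies strictly outside the polygon

Cast a horizontal ray to the right from the query point and count how many polygon edges it crosses (each edge strictly once or zero times, handled with the usual half-open convention). 
Parity of crossings → even ⇒ outside.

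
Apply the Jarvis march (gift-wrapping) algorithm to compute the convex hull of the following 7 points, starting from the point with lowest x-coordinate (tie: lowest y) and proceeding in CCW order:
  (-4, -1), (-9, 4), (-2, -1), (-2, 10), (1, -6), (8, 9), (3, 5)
Hull (CCW) = [(-9, 4), (1, -6), (8, 9), (-2, 10)]

Jarvis march: at each step, from the current hull vertex p, select the next vertex q as the point such that every other point lies strictly to the left of (or on) the directed line p → q. (Equivalently: for every other point r, the cross product (q − p) × (r − p) ≥ 0.)
Starting point (lowest x, tie lowest y): (-9, 4). Wrap until returning to start. Resulting hull: (-9, 4), (1, -6), (8, 9), (-2, 10).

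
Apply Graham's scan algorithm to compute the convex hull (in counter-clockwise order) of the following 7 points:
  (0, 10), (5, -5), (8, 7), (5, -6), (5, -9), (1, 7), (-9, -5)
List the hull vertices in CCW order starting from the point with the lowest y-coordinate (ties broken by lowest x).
Hull (CCW) = [(5, -9), (8, 7), (0, 10), (-9, -5)]

Graham scan procedure:
  1. Find the pivot p₀ = point with lowest y (tie → lowest x): (5, -9).
  2. Sort the remaining points by polar angle around p₀.
  3. Walk through sorted points, maintaining a stack; pop the top while the last three entries make a non-left turn (cross product ≤ 0).
  4. Final stack is the convex hull in CCW order: (5, -9), (8, 7), (0, 10), (-9, -5).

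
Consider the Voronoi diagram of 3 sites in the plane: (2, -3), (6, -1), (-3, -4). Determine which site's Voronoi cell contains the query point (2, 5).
Nearest site = (6, -1)

The Voronoi cell of site s contains exactly those query points closer to s than to any other site. Compute squared distances from q = (2, 5) to each site:
  (6 − 2)² + (-1 − 5)² = 52
  (2 − 2)² + (-3 − 5)² = 64
  (-3 − 2)² + (-4 − 5)² = 106
Minimum is attained by (6, -1), so q lies in its Voronoi cell.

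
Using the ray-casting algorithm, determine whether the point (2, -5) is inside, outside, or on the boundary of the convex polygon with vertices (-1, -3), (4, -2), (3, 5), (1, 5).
The point (2, -5) lies strictly outside the polygon

Cast a horizontal ray to the right from the query point and count how many polygon edges it crosses (each edge strictly once or zero times, handled with the usual half-open convention). 
Parity of crossings → even ⇒ outside.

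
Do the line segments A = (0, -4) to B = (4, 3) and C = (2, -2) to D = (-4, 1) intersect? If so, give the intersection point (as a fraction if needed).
Yes; intersection at (4/3, -5/3) (t = 1/3 on AB, s = 1/9 on CD)

Parametrize AB as A + t(B − A) = (0 + 4 t, -4 + 7 t) and CD as C + s(D − C) = (2 + -6 s, -2 + 3 s). Solve the linear system for (t, s). Determinant = -54 ≠ 0, so a unique intersection of the containing lines exists. Solution: t = 1/3, s = 1/9 — both in [0, 1], so the segments cross. Intersection point: (4/3, -5/3).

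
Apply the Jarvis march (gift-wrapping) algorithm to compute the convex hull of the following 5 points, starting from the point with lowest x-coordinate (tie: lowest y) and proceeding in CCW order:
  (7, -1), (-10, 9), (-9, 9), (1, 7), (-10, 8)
Hull (CCW) = [(-10, 8), (7, -1), (1, 7), (-9, 9), (-10, 9)]

Jarvis march: at each step, from the current hull vertex p, select the next vertex q as the point such that every other point lies strictly to the left of (or on) the directed line p → q. (Equivalently: for every other point r, the cross product (q − p) × (r − p) ≥ 0.)
Starting point (lowest x, tie lowest y): (-10, 8). Wrap until returning to start. Resulting hull: (-10, 8), (7, -1), (1, 7), (-9, 9), (-10, 9).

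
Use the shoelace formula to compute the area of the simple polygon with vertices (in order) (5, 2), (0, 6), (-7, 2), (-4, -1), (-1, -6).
Area = 69

Shoelace formula: Area = (1/2) |Σ_i (x_i · y_{i+1} − x_{i+1} · y_i)| (indices mod n). Compute each cross term:
  (5)(6) − (0)(2) = 30
  (0)(2) − (-7)(6) = 42
  (-7)(-1) − (-4)(2) = 15
  (-4)(-6) − (-1)(-1) = 23
  (-1)(2) − (5)(-6) = 28
Sum = 138, so (signed) Area = 138/2 = 69, |Area| = 69.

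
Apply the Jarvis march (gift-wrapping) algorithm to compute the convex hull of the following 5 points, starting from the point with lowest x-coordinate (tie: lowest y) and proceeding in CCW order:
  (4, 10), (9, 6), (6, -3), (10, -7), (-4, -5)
Hull (CCW) = [(-4, -5), (10, -7), (9, 6), (4, 10)]

Jarvis march: at each step, from the current hull vertex p, select the next vertex q as the point such that every other point lies strictly to the left of (or on) the directed line p → q. (Equivalently: for every other point r, the cross product (q − p) × (r − p) ≥ 0.)
Starting point (lowest x, tie lowest y): (-4, -5). Wrap until returning to start. Resulting hull: (-4, -5), (10, -7), (9, 6), (4, 10).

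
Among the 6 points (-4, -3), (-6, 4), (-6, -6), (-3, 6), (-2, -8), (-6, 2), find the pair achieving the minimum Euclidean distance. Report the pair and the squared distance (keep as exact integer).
Pair = ((-6, 4), (-6, 2)); squared distance = 4

Compute all C(6, 2) = 15 pairwise squared distances (x_i − x_j)² + (y_i − y_j)². The minimum is 4, attained by the pair ((-6, 4), (-6, 2)).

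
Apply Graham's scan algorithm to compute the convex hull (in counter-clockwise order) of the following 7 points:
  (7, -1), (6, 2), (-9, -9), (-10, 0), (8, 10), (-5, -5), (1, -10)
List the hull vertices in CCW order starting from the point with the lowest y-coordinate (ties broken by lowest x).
Hull (CCW) = [(1, -10), (7, -1), (8, 10), (-10, 0), (-9, -9)]

Graham scan procedure:
  1. Find the pivot p₀ = point with lowest y (tie → lowest x): (1, -10).
  2. Sort the remaining points by polar angle around p₀.
  3. Walk through sorted points, maintaining a stack; pop the top while the last three entries make a non-left turn (cross product ≤ 0).
  4. Final stack is the convex hull in CCW order: (1, -10), (7, -1), (8, 10), (-10, 0), (-9, -9).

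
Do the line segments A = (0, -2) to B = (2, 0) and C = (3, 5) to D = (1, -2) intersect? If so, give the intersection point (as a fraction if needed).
Yes; intersection at (7/5, -3/5) (t = 7/10 on AB, s = 4/5 on CD)

Parametrize AB as A + t(B − A) = (0 + 2 t, -2 + 2 t) and CD as C + s(D − C) = (3 + -2 s, 5 + -7 s). Solve the linear system for (t, s). Determinant = 10 ≠ 0, so a unique intersection of the containing lines exists. Solution: t = 7/10, s = 4/5 — both in [0, 1], so the segments cross. Intersection point: (7/5, -3/5).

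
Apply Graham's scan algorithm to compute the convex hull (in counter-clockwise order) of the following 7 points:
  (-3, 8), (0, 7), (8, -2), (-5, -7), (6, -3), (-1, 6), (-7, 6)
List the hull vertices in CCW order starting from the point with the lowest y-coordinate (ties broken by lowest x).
Hull (CCW) = [(-5, -7), (6, -3), (8, -2), (0, 7), (-3, 8), (-7, 6)]

Graham scan procedure:
  1. Find the pivot p₀ = point with lowest y (tie → lowest x): (-5, -7).
  2. Sort the remaining points by polar angle around p₀.
  3. Walk through sorted points, maintaining a stack; pop the top while the last three entries make a non-left turn (cross product ≤ 0).
  4. Final stack is the convex hull in CCW order: (-5, -7), (6, -3), (8, -2), (0, 7), (-3, 8), (-7, 6).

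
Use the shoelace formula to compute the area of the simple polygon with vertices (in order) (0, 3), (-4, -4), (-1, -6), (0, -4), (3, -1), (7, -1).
Area = 73/2

Shoelace formula: Area = (1/2) |Σ_i (x_i · y_{i+1} − x_{i+1} · y_i)| (indices mod n). Compute each cross term:
  (0)(-4) − (-4)(3) = 12
  (-4)(-6) − (-1)(-4) = 20
  (-1)(-4) − (0)(-6) = 4
  (0)(-1) − (3)(-4) = 12
  (3)(-1) − (7)(-1) = 4
  (7)(3) − (0)(-1) = 21
Sum = 73, so (signed) Area = 73/2 = 73/2, |Area| = 73/2.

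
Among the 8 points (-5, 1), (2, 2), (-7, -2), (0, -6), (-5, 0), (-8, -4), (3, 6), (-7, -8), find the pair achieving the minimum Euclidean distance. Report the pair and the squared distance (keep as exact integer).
Pair = ((-5, 1), (-5, 0)); squared distance = 1

Compute all C(8, 2) = 28 pairwise squared distances (x_i − x_j)² + (y_i − y_j)². The minimum is 1, attained by the pair ((-5, 1), (-5, 0)).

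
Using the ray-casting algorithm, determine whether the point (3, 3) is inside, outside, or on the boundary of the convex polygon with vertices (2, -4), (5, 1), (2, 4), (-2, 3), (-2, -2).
The point (3, 3) lies on the polygon boundary

Boundary check: the query satisfies the collinearity and bounding-box conditions for some polygon edge, so it lies exactly on the boundary.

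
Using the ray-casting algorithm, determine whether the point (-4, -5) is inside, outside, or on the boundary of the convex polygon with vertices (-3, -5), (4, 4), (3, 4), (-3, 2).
The point (-4, -5) lies strictly outside the polygon

Cast a horizontal ray to the right from the query point and count how many polygon edges it crosses (each edge strictly once or zero times, handled with the usual half-open convention). 
Parity of crossings → even ⇒ outside.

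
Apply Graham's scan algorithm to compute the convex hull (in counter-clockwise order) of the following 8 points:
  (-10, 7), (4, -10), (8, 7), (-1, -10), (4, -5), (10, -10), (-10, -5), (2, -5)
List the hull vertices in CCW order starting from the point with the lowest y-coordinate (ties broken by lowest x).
Hull (CCW) = [(-1, -10), (10, -10), (8, 7), (-10, 7), (-10, -5)]

Graham scan procedure:
  1. Find the pivot p₀ = point with lowest y (tie → lowest x): (-1, -10).
  2. Sort the remaining points by polar angle around p₀.
  3. Walk through sorted points, maintaining a stack; pop the top while the last three entries make a non-left turn (cross product ≤ 0).
  4. Final stack is the convex hull in CCW order: (-1, -10), (10, -10), (8, 7), (-10, 7), (-10, -5).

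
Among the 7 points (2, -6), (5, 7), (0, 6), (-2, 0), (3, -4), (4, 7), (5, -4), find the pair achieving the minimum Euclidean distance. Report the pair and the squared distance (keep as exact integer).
Pair = ((5, 7), (4, 7)); squared distance = 1

Compute all C(7, 2) = 21 pairwise squared distances (x_i − x_j)² + (y_i − y_j)². The minimum is 1, attained by the pair ((5, 7), (4, 7)).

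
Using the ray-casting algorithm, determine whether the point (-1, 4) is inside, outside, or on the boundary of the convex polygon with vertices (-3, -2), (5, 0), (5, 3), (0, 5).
The point (-1, 4) lies strictly outside the polygon

Cast a horizontal ray to the right from the query point and count how many polygon edges it crosses (each edge strictly once or zero times, handled with the usual half-open convention). 
Parity of crossings → even ⇒ outside.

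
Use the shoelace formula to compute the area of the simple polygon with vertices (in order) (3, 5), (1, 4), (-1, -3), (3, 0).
Area = 16

Shoelace formula: Area = (1/2) |Σ_i (x_i · y_{i+1} − x_{i+1} · y_i)| (indices mod n). Compute each cross term:
  (3)(4) − (1)(5) = 7
  (1)(-3) − (-1)(4) = 1
  (-1)(0) − (3)(-3) = 9
  (3)(5) − (3)(0) = 15
Sum = 32, so (signed) Area = 32/2 = 16, |Area| = 16.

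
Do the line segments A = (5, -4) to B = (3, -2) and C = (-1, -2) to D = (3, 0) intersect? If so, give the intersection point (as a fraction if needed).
No (intersection of containing lines falls outside at least one segment)

Parametrize and solve: t = 5/3, s = 2/3. At least one of these is outside [0, 1], so the segments do not intersect.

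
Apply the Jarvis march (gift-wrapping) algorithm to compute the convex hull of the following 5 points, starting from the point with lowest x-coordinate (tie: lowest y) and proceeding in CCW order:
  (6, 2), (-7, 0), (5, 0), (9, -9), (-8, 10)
Hull (CCW) = [(-8, 10), (-7, 0), (9, -9), (6, 2)]

Jarvis march: at each step, from the current hull vertex p, select the next vertex q as the point such that every other point lies strictly to the left of (or on) the directed line p → q. (Equivalently: for every other point r, the cross product (q − p) × (r − p) ≥ 0.)
Starting point (lowest x, tie lowest y): (-8, 10). Wrap until returning to start. Resulting hull: (-8, 10), (-7, 0), (9, -9), (6, 2).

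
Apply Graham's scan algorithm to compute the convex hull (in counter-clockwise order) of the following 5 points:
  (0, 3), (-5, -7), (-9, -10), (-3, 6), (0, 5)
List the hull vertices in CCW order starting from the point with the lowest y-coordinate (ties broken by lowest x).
Hull (CCW) = [(-9, -10), (-5, -7), (0, 3), (0, 5), (-3, 6)]

Graham scan procedure:
  1. Find the pivot p₀ = point with lowest y (tie → lowest x): (-9, -10).
  2. Sort the remaining points by polar angle around p₀.
  3. Walk through sorted points, maintaining a stack; pop the top while the last three entries make a non-left turn (cross product ≤ 0).
  4. Final stack is the convex hull in CCW order: (-9, -10), (-5, -7), (0, 3), (0, 5), (-3, 6).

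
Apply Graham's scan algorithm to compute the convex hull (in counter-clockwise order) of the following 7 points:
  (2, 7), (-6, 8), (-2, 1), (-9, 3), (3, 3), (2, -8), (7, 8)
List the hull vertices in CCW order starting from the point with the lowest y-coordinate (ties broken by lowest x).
Hull (CCW) = [(2, -8), (7, 8), (-6, 8), (-9, 3)]

Graham scan procedure:
  1. Find the pivot p₀ = point with lowest y (tie → lowest x): (2, -8).
  2. Sort the remaining points by polar angle around p₀.
  3. Walk through sorted points, maintaining a stack; pop the top while the last three entries make a non-left turn (cross product ≤ 0).
  4. Final stack is the convex hull in CCW order: (2, -8), (7, 8), (-6, 8), (-9, 3).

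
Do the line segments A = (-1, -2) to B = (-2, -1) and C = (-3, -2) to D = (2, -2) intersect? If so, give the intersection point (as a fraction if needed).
Yes; intersection at (-1, -2) (t = 0 on AB, s = 2/5 on CD)

Parametrize AB as A + t(B − A) = (-1 + -1 t, -2 + 1 t) and CD as C + s(D − C) = (-3 + 5 s, -2 + 0 s). Solve the linear system for (t, s). Determinant = 5 ≠ 0, so a unique intersection of the containing lines exists. Solution: t = 0, s = 2/5 — both in [0, 1], so the segments cross. Intersection point: (-1, -2).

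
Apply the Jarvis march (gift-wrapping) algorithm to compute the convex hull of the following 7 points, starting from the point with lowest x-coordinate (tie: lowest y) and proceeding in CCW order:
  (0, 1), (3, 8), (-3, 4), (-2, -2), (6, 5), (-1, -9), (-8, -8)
Hull (CCW) = [(-8, -8), (-1, -9), (6, 5), (3, 8), (-3, 4)]

Jarvis march: at each step, from the current hull vertex p, select the next vertex q as the point such that every other point lies strictly to the left of (or on) the directed line p → q. (Equivalently: for every other point r, the cross product (q − p) × (r − p) ≥ 0.)
Starting point (lowest x, tie lowest y): (-8, -8). Wrap until returning to start. Resulting hull: (-8, -8), (-1, -9), (6, 5), (3, 8), (-3, 4).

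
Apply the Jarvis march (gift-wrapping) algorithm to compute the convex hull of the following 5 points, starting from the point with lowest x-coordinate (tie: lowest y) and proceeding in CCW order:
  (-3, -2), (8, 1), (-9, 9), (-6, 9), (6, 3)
Hull (CCW) = [(-9, 9), (-3, -2), (8, 1), (6, 3), (-6, 9)]

Jarvis march: at each step, from the current hull vertex p, select the next vertex q as the point such that every other point lies strictly to the left of (or on) the directed line p → q. (Equivalently: for every other point r, the cross product (q − p) × (r − p) ≥ 0.)
Starting point (lowest x, tie lowest y): (-9, 9). Wrap until returning to start. Resulting hull: (-9, 9), (-3, -2), (8, 1), (6, 3), (-6, 9).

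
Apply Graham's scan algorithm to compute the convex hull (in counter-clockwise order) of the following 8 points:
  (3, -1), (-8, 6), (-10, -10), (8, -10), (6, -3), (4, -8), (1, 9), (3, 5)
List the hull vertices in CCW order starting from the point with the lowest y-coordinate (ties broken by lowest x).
Hull (CCW) = [(-10, -10), (8, -10), (6, -3), (3, 5), (1, 9), (-8, 6)]

Graham scan procedure:
  1. Find the pivot p₀ = point with lowest y (tie → lowest x): (-10, -10).
  2. Sort the remaining points by polar angle around p₀.
  3. Walk through sorted points, maintaining a stack; pop the top while the last three entries make a non-left turn (cross product ≤ 0).
  4. Final stack is the convex hull in CCW order: (-10, -10), (8, -10), (6, -3), (3, 5), (1, 9), (-8, 6).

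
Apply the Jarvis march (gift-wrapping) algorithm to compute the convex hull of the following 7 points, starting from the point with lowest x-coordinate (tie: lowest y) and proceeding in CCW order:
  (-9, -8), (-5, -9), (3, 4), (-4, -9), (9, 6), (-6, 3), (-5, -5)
Hull (CCW) = [(-9, -8), (-5, -9), (-4, -9), (9, 6), (-6, 3)]

Jarvis march: at each step, from the current hull vertex p, select the next vertex q as the point such that every other point lies strictly to the left of (or on) the directed line p → q. (Equivalently: for every other point r, the cross product (q − p) × (r − p) ≥ 0.)
Starting point (lowest x, tie lowest y): (-9, -8). Wrap until returning to start. Resulting hull: (-9, -8), (-5, -9), (-4, -9), (9, 6), (-6, 3).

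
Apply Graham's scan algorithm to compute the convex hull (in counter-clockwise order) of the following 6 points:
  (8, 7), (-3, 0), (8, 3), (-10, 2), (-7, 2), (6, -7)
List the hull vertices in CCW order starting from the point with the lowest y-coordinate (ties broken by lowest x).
Hull (CCW) = [(6, -7), (8, 3), (8, 7), (-10, 2)]

Graham scan procedure:
  1. Find the pivot p₀ = point with lowest y (tie → lowest x): (6, -7).
  2. Sort the remaining points by polar angle around p₀.
  3. Walk through sorted points, maintaining a stack; pop the top while the last three entries make a non-left turn (cross product ≤ 0).
  4. Final stack is the convex hull in CCW order: (6, -7), (8, 3), (8, 7), (-10, 2).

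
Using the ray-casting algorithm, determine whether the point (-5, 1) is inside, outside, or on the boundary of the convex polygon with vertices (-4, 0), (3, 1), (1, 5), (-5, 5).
The point (-5, 1) lies strictly outside the polygon

Cast a horizontal ray to the right from the query point and count how many polygon edges it crosses (each edge strictly once or zero times, handled with the usual half-open convention). 
Parity of crossings → even ⇒ outside.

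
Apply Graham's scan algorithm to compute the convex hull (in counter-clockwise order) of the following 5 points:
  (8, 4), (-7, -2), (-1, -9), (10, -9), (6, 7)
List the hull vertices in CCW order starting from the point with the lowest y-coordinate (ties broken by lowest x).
Hull (CCW) = [(-1, -9), (10, -9), (8, 4), (6, 7), (-7, -2)]

Graham scan procedure:
  1. Find the pivot p₀ = point with lowest y (tie → lowest x): (-1, -9).
  2. Sort the remaining points by polar angle around p₀.
  3. Walk through sorted points, maintaining a stack; pop the top while the last three entries make a non-left turn (cross product ≤ 0).
  4. Final stack is the convex hull in CCW order: (-1, -9), (10, -9), (8, 4), (6, 7), (-7, -2).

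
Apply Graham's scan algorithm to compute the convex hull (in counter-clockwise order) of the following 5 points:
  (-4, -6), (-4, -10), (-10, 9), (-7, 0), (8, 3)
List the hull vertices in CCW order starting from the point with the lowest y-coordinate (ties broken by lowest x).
Hull (CCW) = [(-4, -10), (8, 3), (-10, 9)]

Graham scan procedure:
  1. Find the pivot p₀ = point with lowest y (tie → lowest x): (-4, -10).
  2. Sort the remaining points by polar angle around p₀.
  3. Walk through sorted points, maintaining a stack; pop the top while the last three entries make a non-left turn (cross product ≤ 0).
  4. Final stack is the convex hull in CCW order: (-4, -10), (8, 3), (-10, 9).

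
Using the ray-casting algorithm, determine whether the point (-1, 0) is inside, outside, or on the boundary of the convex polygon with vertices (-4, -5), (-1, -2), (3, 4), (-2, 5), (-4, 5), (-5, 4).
The point (-1, 0) lies strictly inside the polygon

Cast a horizontal ray to the right from the query point and count how many polygon edges it crosses (each edge strictly once or zero times, handled with the usual half-open convention). 
Parity of crossings → odd ⇒ inside.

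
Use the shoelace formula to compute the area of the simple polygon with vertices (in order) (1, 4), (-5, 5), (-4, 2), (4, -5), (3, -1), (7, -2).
Area = 89/2

Shoelace formula: Area = (1/2) |Σ_i (x_i · y_{i+1} − x_{i+1} · y_i)| (indices mod n). Compute each cross term:
  (1)(5) − (-5)(4) = 25
  (-5)(2) − (-4)(5) = 10
  (-4)(-5) − (4)(2) = 12
  (4)(-1) − (3)(-5) = 11
  (3)(-2) − (7)(-1) = 1
  (7)(4) − (1)(-2) = 30
Sum = 89, so (signed) Area = 89/2 = 89/2, |Area| = 89/2.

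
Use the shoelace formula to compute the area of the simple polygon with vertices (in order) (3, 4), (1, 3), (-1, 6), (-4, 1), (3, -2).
Area = 30

Shoelace formula: Area = (1/2) |Σ_i (x_i · y_{i+1} − x_{i+1} · y_i)| (indices mod n). Compute each cross term:
  (3)(3) − (1)(4) = 5
  (1)(6) − (-1)(3) = 9
  (-1)(1) − (-4)(6) = 23
  (-4)(-2) − (3)(1) = 5
  (3)(4) − (3)(-2) = 18
Sum = 60, so (signed) Area = 60/2 = 30, |Area| = 30.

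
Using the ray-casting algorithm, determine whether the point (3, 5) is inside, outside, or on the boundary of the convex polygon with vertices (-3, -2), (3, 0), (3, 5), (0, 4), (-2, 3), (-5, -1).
The point (3, 5) lies on the polygon boundary

Boundary check: the query satisfies the collinearity and bounding-box conditions for some polygon edge, so it lies exactly on the boundary.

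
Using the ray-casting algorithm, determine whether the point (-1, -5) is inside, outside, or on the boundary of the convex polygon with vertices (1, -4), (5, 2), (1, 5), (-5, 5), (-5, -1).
The point (-1, -5) lies strictly outside the polygon

Cast a horizontal ray to the right from the query point and count how many polygon edges it crosses (each edge strictly once or zero times, handled with the usual half-open convention). 
Parity of crossings → even ⇒ outside.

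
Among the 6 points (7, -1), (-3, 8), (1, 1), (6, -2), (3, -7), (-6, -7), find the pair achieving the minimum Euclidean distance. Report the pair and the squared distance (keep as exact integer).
Pair = ((7, -1), (6, -2)); squared distance = 2

Compute all C(6, 2) = 15 pairwise squared distances (x_i − x_j)² + (y_i − y_j)². The minimum is 2, attained by the pair ((7, -1), (6, -2)).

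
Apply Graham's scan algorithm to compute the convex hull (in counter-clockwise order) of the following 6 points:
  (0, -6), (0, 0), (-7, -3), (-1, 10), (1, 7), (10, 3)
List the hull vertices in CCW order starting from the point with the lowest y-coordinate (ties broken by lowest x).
Hull (CCW) = [(0, -6), (10, 3), (-1, 10), (-7, -3)]

Graham scan procedure:
  1. Find the pivot p₀ = point with lowest y (tie → lowest x): (0, -6).
  2. Sort the remaining points by polar angle around p₀.
  3. Walk through sorted points, maintaining a stack; pop the top while the last three entries make a non-left turn (cross product ≤ 0).
  4. Final stack is the convex hull in CCW order: (0, -6), (10, 3), (-1, 10), (-7, -3).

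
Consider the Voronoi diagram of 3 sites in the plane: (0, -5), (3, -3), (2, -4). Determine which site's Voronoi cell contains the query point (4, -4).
Nearest site = (3, -3)

The Voronoi cell of site s contains exactly those query points closer to s than to any other site. Compute squared distances from q = (4, -4) to each site:
  (3 − 4)² + (-3 − -4)² = 2
  (2 − 4)² + (-4 − -4)² = 4
  (0 − 4)² + (-5 − -4)² = 17
Minimum is attained by (3, -3), so q lies in its Voronoi cell.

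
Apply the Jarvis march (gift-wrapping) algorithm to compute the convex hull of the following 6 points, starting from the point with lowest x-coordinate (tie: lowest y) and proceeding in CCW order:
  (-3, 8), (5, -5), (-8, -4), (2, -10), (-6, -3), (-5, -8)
Hull (CCW) = [(-8, -4), (-5, -8), (2, -10), (5, -5), (-3, 8)]

Jarvis march: at each step, from the current hull vertex p, select the next vertex q as the point such that every other point lies strictly to the left of (or on) the directed line p → q. (Equivalently: for every other point r, the cross product (q − p) × (r − p) ≥ 0.)
Starting point (lowest x, tie lowest y): (-8, -4). Wrap until returning to start. Resulting hull: (-8, -4), (-5, -8), (2, -10), (5, -5), (-3, 8).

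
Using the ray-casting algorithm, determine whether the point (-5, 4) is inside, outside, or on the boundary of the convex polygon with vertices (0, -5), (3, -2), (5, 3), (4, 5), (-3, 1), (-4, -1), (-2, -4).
The point (-5, 4) lies strictly outside the polygon

Cast a horizontal ray to the right from the query point and count how many polygon edges it crosses (each edge strictly once or zero times, handled with the usual half-open convention). 
Parity of crossings → even ⇒ outside.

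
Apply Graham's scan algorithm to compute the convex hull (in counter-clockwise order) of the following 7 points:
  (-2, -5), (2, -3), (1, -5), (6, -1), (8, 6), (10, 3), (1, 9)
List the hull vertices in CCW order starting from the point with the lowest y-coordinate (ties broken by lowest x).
Hull (CCW) = [(-2, -5), (1, -5), (6, -1), (10, 3), (8, 6), (1, 9)]

Graham scan procedure:
  1. Find the pivot p₀ = point with lowest y (tie → lowest x): (-2, -5).
  2. Sort the remaining points by polar angle around p₀.
  3. Walk through sorted points, maintaining a stack; pop the top while the last three entries make a non-left turn (cross product ≤ 0).
  4. Final stack is the convex hull in CCW order: (-2, -5), (1, -5), (6, -1), (10, 3), (8, 6), (1, 9).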